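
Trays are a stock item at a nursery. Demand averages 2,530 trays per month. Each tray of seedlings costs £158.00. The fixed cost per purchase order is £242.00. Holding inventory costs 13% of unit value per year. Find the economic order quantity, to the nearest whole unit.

Q* ≈ 846 trays

Annual demand D = 2,530 × 12 = 30,360.
Holding cost H = 0.13 × £158.00 = £20.5400 per unit per year.
EOQ = √(2DS / H) = √(2 × 30,360 × 242 / 20.54).
= √(14,694,240 / 20.54) = √715,396.2999 ≈ 845.811.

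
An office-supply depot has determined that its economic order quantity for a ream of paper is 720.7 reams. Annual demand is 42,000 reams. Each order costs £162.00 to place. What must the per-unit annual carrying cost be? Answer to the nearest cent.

Squaring Q* = √(2DS/H) gives Q*² = 2DS/H.
From Q* = √(2DS/H): H = 2DS / Q*² = 2 × 42,000 × 162 / 720.7² = 26.1990.

H ≈ £26.20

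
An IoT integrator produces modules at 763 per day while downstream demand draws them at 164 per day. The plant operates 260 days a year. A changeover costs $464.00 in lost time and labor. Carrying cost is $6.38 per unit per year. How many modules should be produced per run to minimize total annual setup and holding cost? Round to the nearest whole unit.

Annual demand D = 164 × 260 = 42,640.
Production build-up factor (1 − d/p) = 1 − 164/763 = 0.7851.
Q* = √(2DS / (H(1 − d/p))) = √(2 × 42,640 × 464 / (6.38 × 0.7851)).
= √(39,569,920 / 5.0087) ≈ 2810.743.

Q* ≈ 2,811 modules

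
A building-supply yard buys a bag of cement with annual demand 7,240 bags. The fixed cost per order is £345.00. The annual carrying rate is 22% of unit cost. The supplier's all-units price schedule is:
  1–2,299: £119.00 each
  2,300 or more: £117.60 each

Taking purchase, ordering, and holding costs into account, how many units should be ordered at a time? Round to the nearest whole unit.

Q* ≈ 437 bags

Holding cost per unit per year at price C is H = 0.22·C.
Candidates are each tier's EOQ (if it falls in that tier) and each price-break quantity.
EOQ at £119.00 = 436.8 (feasible in tier 1): TC = 7,240×£119.00 + (7,240/436.8)×345 + (436.8/2)×0.22×£119.00 = £872,996.12.
EOQ at £117.60 = 439.4 < 2300, so use break Q=2300: TC = 7,240×£117.60 + (7,240/2300.0)×345 + (2300.0/2)×0.22×£117.60 = £882,262.80.
Lowest total cost is £872,996.12 at Q = 436.8.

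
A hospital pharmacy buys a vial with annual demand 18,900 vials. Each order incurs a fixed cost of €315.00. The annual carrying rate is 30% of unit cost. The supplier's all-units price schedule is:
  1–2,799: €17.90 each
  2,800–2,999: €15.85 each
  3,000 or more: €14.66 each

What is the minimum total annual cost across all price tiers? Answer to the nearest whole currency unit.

TC* ≈ €285,656

Holding cost per unit per year at price C is H = 0.30·C.
Evaluate total cost at each tier's feasible EOQ or, if the EOQ is below the tier, at the tier's minimum quantity.
EOQ at €17.90 = 1489.1 (feasible in tier 1): TC = 18,900×€17.90 + (18,900/1489.1)×315 + (1489.1/2)×0.30×€17.90 = €346,306.29.
EOQ at €15.85 = 1582.4 < 2800, so use break Q=2800: TC = 18,900×€15.85 + (18,900/2800.0)×315 + (2800.0/2)×0.30×€15.85 = €308,348.25.
EOQ at €14.66 = 1645.4 < 3000, so use break Q=3000: TC = 18,900×€14.66 + (18,900/3000.0)×315 + (3000.0/2)×0.30×€14.66 = €285,655.50.
Lowest total cost among the candidates is at Q = 3000.0.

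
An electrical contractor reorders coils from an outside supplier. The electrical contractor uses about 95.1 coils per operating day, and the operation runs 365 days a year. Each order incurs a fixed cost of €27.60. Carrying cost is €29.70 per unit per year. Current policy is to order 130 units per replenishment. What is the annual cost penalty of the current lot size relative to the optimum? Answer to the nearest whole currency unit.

Extra cost ≈ €1,756 per year

Annual demand D = 95.1 × 365 = 34,711.5.
EOQ = √(2DS/H) = √(2 × 34,711.5 × 27.6 / 29.7) ≈ 254.00.
Cost at Q* = (D/Q*)S + (Q*/2)H = √(2DSH) ≈ €7,543.70.
Cost at Q = 130: (34,711.5/130)×27.6 + (130/2)×29.7 = €7,369.52 + €1,930.50 = €9,300.02.
Excess = €9,300.02 − €7,543.70 = €1,756.32.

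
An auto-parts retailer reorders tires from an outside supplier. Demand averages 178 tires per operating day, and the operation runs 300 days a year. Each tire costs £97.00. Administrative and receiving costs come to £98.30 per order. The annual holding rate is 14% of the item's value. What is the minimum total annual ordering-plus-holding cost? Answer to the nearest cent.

TC* ≈ £11,940.22

Annual demand D = 178 × 300 = 53,400.
Holding cost H = 0.14 × £97.00 = £13.5800 per unit per year.
The optimal lot size = √(2DS/H) = √(2 × 53,400 × 98.3 / 13.58) ≈ 879.25.
At Q*, ordering cost (D/Q*)S equals holding cost (Q*/2)H, each = √(DSH/2).
Minimum total = √(2DSH) = √(2 × 53,400 × 98.3 × 13.58) ≈ 11940.218.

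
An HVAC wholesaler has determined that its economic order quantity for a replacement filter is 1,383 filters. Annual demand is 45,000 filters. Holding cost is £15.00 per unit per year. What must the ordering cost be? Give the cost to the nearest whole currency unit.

S ≈ £319

Squaring Q* = √(2DS/H) gives Q*² = 2DS/H.
From Q* = √(2DS/H): S = Q*²H / (2D) = 1,383² × 15 / (2 × 45,000) = 318.7815.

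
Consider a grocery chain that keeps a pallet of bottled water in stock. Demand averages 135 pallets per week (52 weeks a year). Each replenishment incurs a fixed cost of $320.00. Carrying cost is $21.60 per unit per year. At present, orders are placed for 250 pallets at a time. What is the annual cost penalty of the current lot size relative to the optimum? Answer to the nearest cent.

Extra cost ≈ $1,834.48 per year

Annual demand D = 135 × 52 = 7,020.
EOQ = √(2DS/H) = √(2 × 7,020 × 320 / 21.6) ≈ 456.07.
Cost at Q* = (D/Q*)S + (Q*/2)H = √(2DSH) ≈ $9,851.12.
Cost at Q = 250: (7,020/250)×320 + (250/2)×21.6 = $8,985.60 + $2,700.00 = $11,685.60.
Excess = $11,685.60 − $9,851.12 = $1,834.48.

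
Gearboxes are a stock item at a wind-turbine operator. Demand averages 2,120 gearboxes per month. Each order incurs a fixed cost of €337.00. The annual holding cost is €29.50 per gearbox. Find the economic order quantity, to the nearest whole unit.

Q* ≈ 762 gearboxes

Annual demand D = 2,120 × 12 = 25,440.
EOQ = √(2DS / H) = √(2 × 25,440 × 337 / 29.5).
= √(17,146,560 / 29.5) = √581,239.322 ≈ 762.391.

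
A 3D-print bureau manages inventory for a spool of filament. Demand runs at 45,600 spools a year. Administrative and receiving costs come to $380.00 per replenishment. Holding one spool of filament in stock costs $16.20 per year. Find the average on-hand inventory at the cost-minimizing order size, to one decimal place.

Average inventory ≈ 731.3 spools

Q* = √(2DS/H) = √(2 × 45,600 × 380 / 16.2) ≈ 1462.62.
Average inventory = Q*/2 ≈ 1462.62 / 2 = 731.310.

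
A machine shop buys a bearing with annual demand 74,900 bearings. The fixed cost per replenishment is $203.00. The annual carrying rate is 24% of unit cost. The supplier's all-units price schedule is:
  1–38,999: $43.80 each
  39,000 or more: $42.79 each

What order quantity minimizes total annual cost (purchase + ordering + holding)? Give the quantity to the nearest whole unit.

Holding cost per unit per year at price C is H = 0.24·C.
Evaluate total cost at each tier's feasible EOQ or, if the EOQ is below the tier, at the tier's minimum quantity.
EOQ at $43.80 = 1700.8 (feasible in tier 1): TC = 74,900×$43.80 + (74,900/1700.8)×203 + (1700.8/2)×0.24×$43.80 = $3,298,499.14.
EOQ at $42.79 = 1720.8 < 39000, so use break Q=39000: TC = 74,900×$42.79 + (74,900/39000.0)×203 + (39000.0/2)×0.24×$42.79 = $3,405,618.06.
Lowest total cost is $3,298,499.14 at Q = 1700.8.

Q* ≈ 1,701 bearings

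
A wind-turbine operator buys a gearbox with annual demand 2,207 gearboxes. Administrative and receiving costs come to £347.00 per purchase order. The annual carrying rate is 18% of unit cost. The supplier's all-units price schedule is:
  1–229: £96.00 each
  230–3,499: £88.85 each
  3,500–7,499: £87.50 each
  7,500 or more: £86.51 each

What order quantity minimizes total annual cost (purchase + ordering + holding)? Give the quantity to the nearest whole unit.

Q* ≈ 309 gearboxes

Holding cost per unit per year at price C is H = 0.18·C.
For each price level, check whether its EOQ is feasible; otherwise the best quantity at that price is the breakpoint.
Tier 1 (£96.00): EOQ = 297.7 exceeds tier's upper bound 229, so this tier is dominated.
EOQ at £88.85 = 309.5 (feasible in tier 2): TC = 2,207×£88.85 + (2,207/309.5)×347 + (309.5/2)×0.18×£88.85 = £201,041.27.
EOQ at £87.50 = 311.8 < 3500, so use break Q=3500: TC = 2,207×£87.50 + (2,207/3500.0)×347 + (3500.0/2)×0.18×£87.50 = £220,893.81.
EOQ at £86.51 = 313.6 < 7500, so use break Q=7500: TC = 2,207×£86.51 + (2,207/7500.0)×347 + (7500.0/2)×0.18×£86.51 = £249,423.93.
Lowest total cost is £201,041.27 at Q = 309.5.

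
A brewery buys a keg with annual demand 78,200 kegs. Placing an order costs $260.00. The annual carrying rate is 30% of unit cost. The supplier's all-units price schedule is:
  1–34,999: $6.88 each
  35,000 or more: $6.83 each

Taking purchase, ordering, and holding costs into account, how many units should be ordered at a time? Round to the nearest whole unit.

Holding cost per unit per year at price C is H = 0.30·C.
Evaluate total cost at each tier's feasible EOQ or, if the EOQ is below the tier, at the tier's minimum quantity.
EOQ at $6.88 = 4438.6 (feasible in tier 1): TC = 78,200×$6.88 + (78,200/4438.6)×260 + (4438.6/2)×0.30×$6.88 = $547,177.36.
EOQ at $6.83 = 4454.9 < 35000, so use break Q=35000: TC = 78,200×$6.83 + (78,200/35000.0)×260 + (35000.0/2)×0.30×$6.83 = $570,544.41.
Lowest total cost is $547,177.36 at Q = 4438.6.

Q* ≈ 4,439 kegs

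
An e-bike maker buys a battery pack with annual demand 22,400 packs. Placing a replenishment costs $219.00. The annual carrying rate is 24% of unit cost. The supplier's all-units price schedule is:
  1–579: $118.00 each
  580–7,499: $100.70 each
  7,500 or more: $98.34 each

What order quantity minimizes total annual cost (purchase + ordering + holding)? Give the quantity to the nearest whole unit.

Q* ≈ 637 packs

Holding cost per unit per year at price C is H = 0.24·C.
Evaluate total cost at each tier's feasible EOQ or, if the EOQ is below the tier, at the tier's minimum quantity.
Tier 1 ($118.00): EOQ = 588.6 exceeds tier's upper bound 579, so this tier is dominated.
EOQ at $100.70 = 637.1 (feasible in tier 2): TC = 22,400×$100.70 + (22,400/637.1)×219 + (637.1/2)×0.24×$100.70 = $2,271,078.61.
EOQ at $98.34 = 644.7 < 7500, so use break Q=7500: TC = 22,400×$98.34 + (22,400/7500.0)×219 + (7500.0/2)×0.24×$98.34 = $2,291,976.08.
Lowest total cost is $2,271,078.61 at Q = 637.1.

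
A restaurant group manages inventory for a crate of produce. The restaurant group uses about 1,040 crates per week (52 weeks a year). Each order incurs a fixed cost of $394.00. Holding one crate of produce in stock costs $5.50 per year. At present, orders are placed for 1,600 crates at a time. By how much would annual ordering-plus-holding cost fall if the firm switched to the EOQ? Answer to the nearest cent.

Annual demand D = 1,040 × 52 = 54,080.
EOQ = √(2DS/H) = √(2 × 54,080 × 394 / 5.5) ≈ 2783.56.
Cost at Q* = (D/Q*)S + (Q*/2)H = √(2DSH) ≈ $15,309.56.
Cost at Q = 1,600: (54,080/1,600)×394 + (1,600/2)×5.5 = $13,317.20 + $4,400.00 = $17,717.20.
Excess = $17,717.20 − $15,309.56 = $2,407.64.

Extra cost ≈ $2,407.64 per year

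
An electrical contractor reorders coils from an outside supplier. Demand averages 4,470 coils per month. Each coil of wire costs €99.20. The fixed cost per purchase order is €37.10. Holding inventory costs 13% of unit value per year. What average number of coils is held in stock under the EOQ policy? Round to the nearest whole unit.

Average inventory ≈ 278 coils

Annual demand D = 4,470 × 12 = 53,640.
Holding cost H = 0.13 × €99.20 = €12.8960 per unit per year.
The optimal lot size = √(2DS/H) = √(2 × 53,640 × 37.1 / 12.896) ≈ 555.54.
Average inventory = Q*/2 ≈ 555.54 / 2 = 277.772.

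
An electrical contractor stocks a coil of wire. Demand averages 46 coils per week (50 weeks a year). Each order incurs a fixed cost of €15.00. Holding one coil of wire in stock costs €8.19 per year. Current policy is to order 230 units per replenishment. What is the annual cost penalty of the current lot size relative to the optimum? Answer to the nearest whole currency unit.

Annual demand D = 46 × 50 = 2,300.
EOQ = √(2DS/H) = √(2 × 2,300 × 15 / 8.19) ≈ 91.79.
Cost at Q* = (D/Q*)S + (Q*/2)H = √(2DSH) ≈ €751.74.
Cost at Q = 230: (2,300/230)×15 + (230/2)×8.19 = €150.00 + €941.85 = €1,091.85.
Excess = €1,091.85 − €751.74 = €340.11.

Extra cost ≈ €340 per year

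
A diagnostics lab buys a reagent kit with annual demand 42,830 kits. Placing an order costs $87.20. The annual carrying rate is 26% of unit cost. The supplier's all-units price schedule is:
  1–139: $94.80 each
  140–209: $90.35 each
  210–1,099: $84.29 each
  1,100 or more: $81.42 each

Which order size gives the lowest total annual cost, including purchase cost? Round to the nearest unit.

Holding cost per unit per year at price C is H = 0.26·C.
For each price level, check whether its EOQ is feasible; otherwise the best quantity at that price is the breakpoint.
Tier 1 ($94.80): EOQ = 550.5 exceeds tier's upper bound 139, so this tier is dominated.
Tier 2 ($90.35): EOQ = 563.9 exceeds tier's upper bound 209, so this tier is dominated.
EOQ at $84.29 = 583.8 (feasible in tier 3): TC = 42,830×$84.29 + (42,830/583.8)×87.2 + (583.8/2)×0.26×$84.29 = $3,622,935.16.
EOQ at $81.42 = 594.0 < 1100, so use break Q=1100: TC = 42,830×$81.42 + (42,830/1100.0)×87.2 + (1100.0/2)×0.26×$81.42 = $3,502,256.91.
Lowest total cost is $3,502,256.91 at Q = 1100.0.

Q* ≈ 1,100 kits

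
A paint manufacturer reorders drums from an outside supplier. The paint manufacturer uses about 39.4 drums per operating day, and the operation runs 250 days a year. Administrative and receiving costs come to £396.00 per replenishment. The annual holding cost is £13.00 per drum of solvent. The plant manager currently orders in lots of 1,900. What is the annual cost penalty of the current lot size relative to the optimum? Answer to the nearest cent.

Annual demand D = 39.4 × 250 = 9,850.
EOQ = √(2DS/H) = √(2 × 9,850 × 396 / 13) ≈ 774.66.
Cost at Q* = (D/Q*)S + (Q*/2)H = √(2DSH) ≈ £10,070.53.
Cost at Q = 1,900: (9,850/1,900)×396 + (1,900/2)×13 = £2,052.95 + £12,350.00 = £14,402.95.
Excess = £14,402.95 − £10,070.53 = £4,332.42.

Extra cost ≈ £4,332.42 per year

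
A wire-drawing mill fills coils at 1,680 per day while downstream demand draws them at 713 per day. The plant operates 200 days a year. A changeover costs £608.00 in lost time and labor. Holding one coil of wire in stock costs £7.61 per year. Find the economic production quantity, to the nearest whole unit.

Q* ≈ 6,292 coils

Annual demand D = 713 × 200 = 142,600.
Production build-up factor (1 − d/p) = 1 − 713/1,680 = 0.5756.
Q* = √(2DS / (H(1 − d/p))) = √(2 × 142,600 × 608 / (7.61 × 0.5756)).
= √(173,401,600 / 4.3803) ≈ 6291.810.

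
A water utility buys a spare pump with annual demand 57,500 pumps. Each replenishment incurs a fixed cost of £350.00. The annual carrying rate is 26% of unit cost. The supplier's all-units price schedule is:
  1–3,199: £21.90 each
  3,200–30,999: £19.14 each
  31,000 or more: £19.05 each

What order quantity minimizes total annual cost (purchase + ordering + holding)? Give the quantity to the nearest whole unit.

Holding cost per unit per year at price C is H = 0.26·C.
Candidates are each tier's EOQ (if it falls in that tier) and each price-break quantity.
EOQ at £21.90 = 2658.7 (feasible in tier 1): TC = 57,500×£21.90 + (57,500/2658.7)×350 + (2658.7/2)×0.26×£21.90 = £1,274,388.81.
EOQ at £19.14 = 2844.0 < 3200, so use break Q=3200: TC = 57,500×£19.14 + (57,500/3200.0)×350 + (3200.0/2)×0.26×£19.14 = £1,114,801.30.
EOQ at £19.05 = 2850.7 < 31000, so use break Q=31000: TC = 57,500×£19.05 + (57,500/31000.0)×350 + (31000.0/2)×0.26×£19.05 = £1,172,795.69.
Lowest total cost is £1,114,801.30 at Q = 3200.0.

Q* ≈ 3,200 pumps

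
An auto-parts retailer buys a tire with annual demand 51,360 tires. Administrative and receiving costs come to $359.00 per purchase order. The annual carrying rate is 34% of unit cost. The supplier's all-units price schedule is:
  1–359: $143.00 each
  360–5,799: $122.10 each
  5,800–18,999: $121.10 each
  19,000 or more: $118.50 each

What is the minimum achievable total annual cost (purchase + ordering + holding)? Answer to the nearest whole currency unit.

Holding cost per unit per year at price C is H = 0.34·C.
Evaluate total cost at each tier's feasible EOQ or, if the EOQ is below the tier, at the tier's minimum quantity.
Tier 1 ($143.00): EOQ = 870.9 exceeds tier's upper bound 359, so this tier is dominated.
EOQ at $122.10 = 942.5 (feasible in tier 2): TC = 51,360×$122.10 + (51,360/942.5)×359 + (942.5/2)×0.34×$122.10 = $6,310,182.59.
EOQ at $121.10 = 946.4 < 5800, so use break Q=5800: TC = 51,360×$121.10 + (51,360/5800.0)×359 + (5800.0/2)×0.34×$121.10 = $6,342,279.61.
EOQ at $118.50 = 956.7 < 19000, so use break Q=19000: TC = 51,360×$118.50 + (51,360/19000.0)×359 + (19000.0/2)×0.34×$118.50 = $6,469,885.43.
Lowest total cost among the candidates is at Q = 942.5.

TC* ≈ $6,310,183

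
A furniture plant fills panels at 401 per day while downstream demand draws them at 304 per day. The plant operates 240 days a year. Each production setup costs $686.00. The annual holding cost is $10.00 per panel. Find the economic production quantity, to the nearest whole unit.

Annual demand D = 304 × 240 = 72,960.
Production build-up factor (1 − d/p) = 1 − 304/401 = 0.2419.
Q* = √(2DS / (H(1 − d/p))) = √(2 × 72,960 × 686 / (10 × 0.2419)).
= √(100,101,120 / 2.419) ≈ 6432.885.

Q* ≈ 6,433 panels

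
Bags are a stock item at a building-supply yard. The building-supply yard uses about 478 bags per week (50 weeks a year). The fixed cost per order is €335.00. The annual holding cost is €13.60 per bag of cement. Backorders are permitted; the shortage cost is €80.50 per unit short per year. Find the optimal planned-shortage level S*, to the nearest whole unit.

Annual demand D = 478 × 50 = 23,900.
With planned backorders, Q* = √(2DS/H) · √((H+B)/B).
√(2DS/H) = √(2 × 23,900 × 335 / 13.6) = 1085.093.
√((H+B)/B) = √((13.6+80.5)/80.5) = 1.0812.
Q* ≈ 1173.178.
S* = Q* · H/(H+B) = 1173.178 × 13.6/94.1 ≈ 169.556.

S* ≈ 170 bags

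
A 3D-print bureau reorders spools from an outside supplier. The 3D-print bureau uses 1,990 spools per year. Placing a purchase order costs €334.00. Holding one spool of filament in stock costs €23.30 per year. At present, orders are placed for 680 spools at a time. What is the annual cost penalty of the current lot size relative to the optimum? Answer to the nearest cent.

EOQ = √(2DS/H) = √(2 × 1,990 × 334 / 23.3) ≈ 238.86.
Cost at Q* = (D/Q*)S + (Q*/2)H = √(2DSH) ≈ €5,565.35.
Cost at Q = 680: (1,990/680)×334 + (680/2)×23.3 = €977.44 + €7,922.00 = €8,899.44.
Excess = €8,899.44 − €5,565.35 = €3,334.09.

Extra cost ≈ €3,334.09 per year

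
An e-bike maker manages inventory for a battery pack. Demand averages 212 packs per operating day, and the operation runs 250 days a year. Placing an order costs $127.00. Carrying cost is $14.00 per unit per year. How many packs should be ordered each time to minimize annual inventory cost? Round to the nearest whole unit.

Annual demand D = 212 × 250 = 53,000.
EOQ = √(2DS / H) = √(2 × 53,000 × 127 / 14).
= √(13,462,000 / 14) = √961,571.4286 ≈ 980.597.

Q* ≈ 981 packs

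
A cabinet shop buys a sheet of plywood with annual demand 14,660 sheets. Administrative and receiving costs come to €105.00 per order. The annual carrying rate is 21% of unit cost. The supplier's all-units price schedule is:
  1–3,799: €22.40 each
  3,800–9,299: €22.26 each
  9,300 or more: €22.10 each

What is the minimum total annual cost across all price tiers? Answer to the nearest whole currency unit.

TC* ≈ €332,189

Holding cost per unit per year at price C is H = 0.21·C.
For each price level, check whether its EOQ is feasible; otherwise the best quantity at that price is the breakpoint.
EOQ at €22.40 = 809.0 (feasible in tier 1): TC = 14,660×€22.40 + (14,660/809.0)×105 + (809.0/2)×0.21×€22.40 = €332,189.49.
EOQ at €22.26 = 811.5 < 3800, so use break Q=3800: TC = 14,660×€22.26 + (14,660/3800.0)×105 + (3800.0/2)×0.21×€22.26 = €335,618.42.
EOQ at €22.10 = 814.5 < 9300, so use break Q=9300: TC = 14,660×€22.10 + (14,660/9300.0)×105 + (9300.0/2)×0.21×€22.10 = €345,732.17.
Lowest total cost among the candidates is at Q = 809.0.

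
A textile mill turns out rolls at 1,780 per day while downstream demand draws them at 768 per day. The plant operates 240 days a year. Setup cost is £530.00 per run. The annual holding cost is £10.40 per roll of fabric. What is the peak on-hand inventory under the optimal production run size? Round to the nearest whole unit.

I_max ≈ 3,268 rolls

Annual demand D = 768 × 240 = 184,320.
Production build-up factor (1 − d/p) = 1 − 768/1,780 = 0.5685.
Q* = √(2DS / (H(1 − d/p))) = √(2 × 184,320 × 530 / (10.4 × 0.5685)).
= √(195,379,200 / 5.9128) ≈ 5748.337.
Maximum inventory = Q*(1 − d/p) = 5748.337 × 0.5685 ≈ 3268.156.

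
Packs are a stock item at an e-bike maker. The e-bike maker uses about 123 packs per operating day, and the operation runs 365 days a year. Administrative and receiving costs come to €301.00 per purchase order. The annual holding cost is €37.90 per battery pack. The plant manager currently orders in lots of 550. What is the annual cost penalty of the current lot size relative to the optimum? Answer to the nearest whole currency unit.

Extra cost ≈ €2,987 per year

Annual demand D = 123 × 365 = 44,895.
EOQ = √(2DS/H) = √(2 × 44,895 × 301 / 37.9) ≈ 844.46.
Cost at Q* = (D/Q*)S + (Q*/2)H = √(2DSH) ≈ €32,004.93.
Cost at Q = 550: (44,895/550)×301 + (550/2)×37.9 = €24,569.81 + €10,422.50 = €34,992.31.
Excess = €34,992.31 − €32,004.93 = €2,987.38.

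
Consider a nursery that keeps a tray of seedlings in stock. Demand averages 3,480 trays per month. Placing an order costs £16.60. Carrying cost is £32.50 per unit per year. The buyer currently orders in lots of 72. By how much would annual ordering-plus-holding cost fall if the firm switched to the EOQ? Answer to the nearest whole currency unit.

Annual demand D = 3,480 × 12 = 41,760.
EOQ = √(2DS/H) = √(2 × 41,760 × 16.6 / 32.5) ≈ 206.54.
Cost at Q* = (D/Q*)S + (Q*/2)H = √(2DSH) ≈ £6,712.60.
Cost at Q = 72: (41,760/72)×16.6 + (72/2)×32.5 = £9,628.00 + £1,170.00 = £10,798.00.
Excess = £10,798.00 − £6,712.60 = £4,085.40.

Extra cost ≈ £4,085 per year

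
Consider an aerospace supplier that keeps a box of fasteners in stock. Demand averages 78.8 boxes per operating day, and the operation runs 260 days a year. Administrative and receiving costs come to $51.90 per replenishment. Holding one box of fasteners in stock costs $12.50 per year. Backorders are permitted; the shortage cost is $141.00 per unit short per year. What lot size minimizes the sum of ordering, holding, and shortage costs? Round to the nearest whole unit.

Annual demand D = 78.8 × 260 = 20,488.
With planned backorders, Q* = √(2DS/H) · √((H+B)/B).
√(2DS/H) = √(2 × 20,488 × 51.9 / 12.5) = 412.471.
√((H+B)/B) = √((12.5+141)/141) = 1.0434.
Q* ≈ 430.366.

Q* ≈ 430 boxes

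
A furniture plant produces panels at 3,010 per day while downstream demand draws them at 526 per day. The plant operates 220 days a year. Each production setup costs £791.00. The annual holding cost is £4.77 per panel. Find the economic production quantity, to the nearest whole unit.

Annual demand D = 526 × 220 = 115,720.
Production build-up factor (1 − d/p) = 1 − 526/3,010 = 0.8252.
Q* = √(2DS / (H(1 − d/p))) = √(2 × 115,720 × 791 / (4.77 × 0.8252)).
= √(183,069,040 / 3.9364) ≈ 6819.550.

Q* ≈ 6,820 panels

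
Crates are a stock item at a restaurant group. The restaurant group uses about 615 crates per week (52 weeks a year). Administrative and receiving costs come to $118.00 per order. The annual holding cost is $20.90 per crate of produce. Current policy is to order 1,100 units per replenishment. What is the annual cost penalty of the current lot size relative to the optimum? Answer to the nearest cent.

Annual demand D = 615 × 52 = 31,980.
EOQ = √(2DS/H) = √(2 × 31,980 × 118 / 20.9) ≈ 600.93.
Cost at Q* = (D/Q*)S + (Q*/2)H = √(2DSH) ≈ $12,559.39.
Cost at Q = 1,100: (31,980/1,100)×118 + (1,100/2)×20.9 = $3,430.58 + $11,495.00 = $14,925.58.
Excess = $14,925.58 − $12,559.39 = $2,366.20.

Extra cost ≈ $2,366.20 per year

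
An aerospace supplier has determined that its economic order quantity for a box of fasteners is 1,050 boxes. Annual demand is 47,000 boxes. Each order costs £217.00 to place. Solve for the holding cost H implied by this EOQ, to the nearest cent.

Squaring Q* = √(2DS/H) gives Q*² = 2DS/H.
From Q* = √(2DS/H): H = 2DS / Q*² = 2 × 47,000 × 217 / 1,050² = 18.5016.

H ≈ £18.50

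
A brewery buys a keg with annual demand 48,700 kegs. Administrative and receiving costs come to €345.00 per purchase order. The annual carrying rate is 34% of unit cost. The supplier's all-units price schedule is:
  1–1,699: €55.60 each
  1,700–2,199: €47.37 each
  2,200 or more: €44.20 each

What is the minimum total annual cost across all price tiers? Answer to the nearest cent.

Holding cost per unit per year at price C is H = 0.34·C.
Evaluate total cost at each tier's feasible EOQ or, if the EOQ is below the tier, at the tier's minimum quantity.
EOQ at €55.60 = 1333.3 (feasible in tier 1): TC = 48,700×€55.60 + (48,700/1333.3)×345 + (1333.3/2)×0.34×€55.60 = €2,732,923.79.
EOQ at €47.37 = 1444.4 < 1700, so use break Q=1700: TC = 48,700×€47.37 + (48,700/1700.0)×345 + (1700.0/2)×0.34×€47.37 = €2,330,492.17.
EOQ at €44.20 = 1495.3 < 2200, so use break Q=2200: TC = 48,700×€44.20 + (48,700/2200.0)×345 + (2200.0/2)×0.34×€44.20 = €2,176,707.85.
Lowest total cost among the candidates is at Q = 2200.0.

TC* ≈ €2,176,707.85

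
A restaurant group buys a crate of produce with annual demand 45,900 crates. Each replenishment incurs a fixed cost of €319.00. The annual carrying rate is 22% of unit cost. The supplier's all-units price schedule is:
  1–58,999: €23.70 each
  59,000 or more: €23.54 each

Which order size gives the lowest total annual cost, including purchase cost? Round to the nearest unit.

Holding cost per unit per year at price C is H = 0.22·C.
Evaluate total cost at each tier's feasible EOQ or, if the EOQ is below the tier, at the tier's minimum quantity.
EOQ at €23.70 = 2369.9 (feasible in tier 1): TC = 45,900×€23.70 + (45,900/2369.9)×319 + (2369.9/2)×0.22×€23.70 = €1,100,186.69.
EOQ at €23.54 = 2377.9 < 59000, so use break Q=59000: TC = 45,900×€23.54 + (45,900/59000.0)×319 + (59000.0/2)×0.22×€23.54 = €1,233,508.77.
Lowest total cost is €1,100,186.69 at Q = 2369.9.

Q* ≈ 2,370 crates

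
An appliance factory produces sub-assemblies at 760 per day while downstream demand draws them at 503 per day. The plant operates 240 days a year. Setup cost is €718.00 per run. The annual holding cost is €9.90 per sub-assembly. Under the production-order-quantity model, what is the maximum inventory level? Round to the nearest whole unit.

Annual demand D = 503 × 240 = 120,720.
Production build-up factor (1 − d/p) = 1 − 503/760 = 0.3382.
Q* = √(2DS / (H(1 − d/p))) = √(2 × 120,720 × 718 / (9.9 × 0.3382)).
= √(173,353,920 / 3.3478) ≈ 7195.972.
Maximum inventory = Q*(1 − d/p) = 7195.972 × 0.3382 ≈ 2433.375.

I_max ≈ 2,433 sub-assemblies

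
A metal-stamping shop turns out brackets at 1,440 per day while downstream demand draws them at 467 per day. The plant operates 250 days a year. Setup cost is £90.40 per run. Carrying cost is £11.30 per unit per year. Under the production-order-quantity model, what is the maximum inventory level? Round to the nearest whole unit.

I_max ≈ 1,123 brackets

Annual demand D = 467 × 250 = 116,750.
Production build-up factor (1 − d/p) = 1 − 467/1,440 = 0.6757.
Q* = √(2DS / (H(1 − d/p))) = √(2 × 116,750 × 90.4 / (11.3 × 0.6757)).
= √(21,108,400 / 7.6353) ≈ 1662.698.
Maximum inventory = Q*(1 − d/p) = 1662.698 × 0.6757 ≈ 1123.476.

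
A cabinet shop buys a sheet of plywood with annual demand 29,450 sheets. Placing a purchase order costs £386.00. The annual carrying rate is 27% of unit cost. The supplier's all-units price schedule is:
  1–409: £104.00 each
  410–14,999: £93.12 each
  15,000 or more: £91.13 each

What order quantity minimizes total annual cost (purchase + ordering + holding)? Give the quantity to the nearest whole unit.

Holding cost per unit per year at price C is H = 0.27·C.
Candidates are each tier's EOQ (if it falls in that tier) and each price-break quantity.
Tier 1 (£104.00): EOQ = 899.8 exceeds tier's upper bound 409, so this tier is dominated.
EOQ at £93.12 = 950.9 (feasible in tier 2): TC = 29,450×£93.12 + (29,450/950.9)×386 + (950.9/2)×0.27×£93.12 = £2,766,292.63.
EOQ at £91.13 = 961.3 < 15000, so use break Q=15000: TC = 29,450×£91.13 + (29,450/15000.0)×386 + (15000.0/2)×0.27×£91.13 = £2,869,074.60.
Lowest total cost is £2,766,292.63 at Q = 950.9.

Q* ≈ 951 sheets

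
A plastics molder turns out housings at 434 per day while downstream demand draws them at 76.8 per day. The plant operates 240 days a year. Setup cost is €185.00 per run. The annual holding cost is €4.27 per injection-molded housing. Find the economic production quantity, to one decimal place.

Q* ≈ 1,393.0 housings

Annual demand D = 76.8 × 240 = 18,432.
Production build-up factor (1 − d/p) = 1 − 76.8/434 = 0.8230.
Q* = √(2DS / (H(1 − d/p))) = √(2 × 18,432 × 185 / (4.27 × 0.8230)).
= √(6,819,840 / 3.5144) ≈ 1393.036.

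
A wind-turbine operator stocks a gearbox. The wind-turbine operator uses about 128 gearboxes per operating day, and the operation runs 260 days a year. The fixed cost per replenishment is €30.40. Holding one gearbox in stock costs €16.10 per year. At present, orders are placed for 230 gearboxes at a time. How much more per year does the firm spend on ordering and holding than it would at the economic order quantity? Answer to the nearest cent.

Annual demand D = 128 × 260 = 33,280.
EOQ = √(2DS/H) = √(2 × 33,280 × 30.4 / 16.1) ≈ 354.51.
Cost at Q* = (D/Q*)S + (Q*/2)H = √(2DSH) ≈ €5,707.64.
Cost at Q = 230: (33,280/230)×30.4 + (230/2)×16.1 = €4,398.75 + €1,851.50 = €6,250.25.
Excess = €6,250.25 − €5,707.64 = €542.61.

Extra cost ≈ €542.61 per year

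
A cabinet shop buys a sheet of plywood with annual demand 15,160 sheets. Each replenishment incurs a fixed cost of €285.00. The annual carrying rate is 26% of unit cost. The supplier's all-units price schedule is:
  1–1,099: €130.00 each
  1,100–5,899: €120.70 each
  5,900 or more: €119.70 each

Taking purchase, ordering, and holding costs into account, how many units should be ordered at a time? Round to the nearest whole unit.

Holding cost per unit per year at price C is H = 0.26·C.
For each price level, check whether its EOQ is feasible; otherwise the best quantity at that price is the breakpoint.
EOQ at €130.00 = 505.6 (feasible in tier 1): TC = 15,160×€130.00 + (15,160/505.6)×285 + (505.6/2)×0.26×€130.00 = €1,987,890.13.
EOQ at €120.70 = 524.7 < 1100, so use break Q=1100: TC = 15,160×€120.70 + (15,160/1100.0)×285 + (1100.0/2)×0.26×€120.70 = €1,850,999.92.
EOQ at €119.70 = 526.9 < 5900, so use break Q=5900: TC = 15,160×€119.70 + (15,160/5900.0)×285 + (5900.0/2)×0.26×€119.70 = €1,907,194.21.
Lowest total cost is €1,850,999.92 at Q = 1100.0.

Q* ≈ 1,100 sheets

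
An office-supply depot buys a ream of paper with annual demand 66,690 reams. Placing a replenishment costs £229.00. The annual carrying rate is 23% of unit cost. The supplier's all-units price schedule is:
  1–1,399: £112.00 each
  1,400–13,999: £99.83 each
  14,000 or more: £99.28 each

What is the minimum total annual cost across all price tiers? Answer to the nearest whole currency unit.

Holding cost per unit per year at price C is H = 0.23·C.
Evaluate total cost at each tier's feasible EOQ or, if the EOQ is below the tier, at the tier's minimum quantity.
EOQ at £112.00 = 1088.9 (feasible in tier 1): TC = 66,690×£112.00 + (66,690/1088.9)×229 + (1088.9/2)×0.23×£112.00 = £7,497,330.20.
EOQ at £99.83 = 1153.4 < 1400, so use break Q=1400: TC = 66,690×£99.83 + (66,690/1400.0)×229 + (1400.0/2)×0.23×£99.83 = £6,684,643.91.
EOQ at £99.28 = 1156.6 < 14000, so use break Q=14000: TC = 66,690×£99.28 + (66,690/14000.0)×229 + (14000.0/2)×0.23×£99.28 = £6,781,914.86.
Lowest total cost among the candidates is at Q = 1400.0.

TC* ≈ £6,684,644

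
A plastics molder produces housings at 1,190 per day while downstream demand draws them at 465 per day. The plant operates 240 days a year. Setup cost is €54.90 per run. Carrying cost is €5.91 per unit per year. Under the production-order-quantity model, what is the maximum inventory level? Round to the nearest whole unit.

I_max ≈ 1,124 housings

Annual demand D = 465 × 240 = 111,600.
Production build-up factor (1 − d/p) = 1 − 465/1,190 = 0.6092.
Q* = √(2DS / (H(1 − d/p))) = √(2 × 111,600 × 54.9 / (5.91 × 0.6092)).
= √(12,253,680 / 3.6006) ≈ 1844.778.
Maximum inventory = Q*(1 − d/p) = 1844.778 × 0.6092 ≈ 1123.919.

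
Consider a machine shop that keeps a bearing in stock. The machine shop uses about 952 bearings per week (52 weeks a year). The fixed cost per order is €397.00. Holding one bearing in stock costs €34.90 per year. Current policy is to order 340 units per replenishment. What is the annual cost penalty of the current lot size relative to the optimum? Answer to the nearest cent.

Extra cost ≈ €26,698.58 per year

Annual demand D = 952 × 52 = 49,504.
EOQ = √(2DS/H) = √(2 × 49,504 × 397 / 34.9) ≈ 1061.25.
Cost at Q* = (D/Q*)S + (Q*/2)H = √(2DSH) ≈ €37,037.62.
Cost at Q = 340: (49,504/340)×397 + (340/2)×34.9 = €57,803.20 + €5,933.00 = €63,736.20.
Excess = €63,736.20 − €37,037.62 = €26,698.58.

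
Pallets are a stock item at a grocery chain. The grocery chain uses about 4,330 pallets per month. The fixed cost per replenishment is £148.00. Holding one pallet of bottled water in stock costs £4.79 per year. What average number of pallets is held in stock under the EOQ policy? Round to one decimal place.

Average inventory ≈ 895.9 pallets

Annual demand D = 4,330 × 12 = 51,960.
EOQ = √(2DS/H) = √(2 × 51,960 × 148 / 4.79) ≈ 1791.90.
Average inventory = Q*/2 ≈ 1791.90 / 2 = 895.948.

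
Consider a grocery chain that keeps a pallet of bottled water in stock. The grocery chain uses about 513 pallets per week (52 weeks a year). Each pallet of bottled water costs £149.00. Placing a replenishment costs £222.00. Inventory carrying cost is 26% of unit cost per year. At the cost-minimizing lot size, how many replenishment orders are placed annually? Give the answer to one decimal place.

N ≈ 48.2 orders per year

Annual demand D = 513 × 52 = 26,676.
Holding cost H = 0.26 × £149.00 = £38.7400 per unit per year.
Q* = √(2DS/H) = √(2 × 26,676 × 222 / 38.74) ≈ 552.93.
Orders per year = D / Q* = 26,676 / 552.93 ≈ 48.245.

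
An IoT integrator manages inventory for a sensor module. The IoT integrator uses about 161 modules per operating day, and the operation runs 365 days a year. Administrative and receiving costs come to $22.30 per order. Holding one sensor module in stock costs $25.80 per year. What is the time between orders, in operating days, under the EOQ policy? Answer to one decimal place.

Annual demand D = 161 × 365 = 58,765.
The optimal lot size = √(2DS/H) = √(2 × 58,765 × 22.3 / 25.8) ≈ 318.73.
Cycle time = Q*/D × 365 = 318.73 / 58,765 × 365 ≈ 1.980 days.

T ≈ 2.0 days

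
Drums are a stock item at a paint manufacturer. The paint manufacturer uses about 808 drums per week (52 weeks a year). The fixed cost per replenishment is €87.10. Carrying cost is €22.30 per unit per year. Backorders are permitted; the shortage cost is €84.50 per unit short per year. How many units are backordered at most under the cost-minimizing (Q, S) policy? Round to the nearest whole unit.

S* ≈ 134 drums

Annual demand D = 808 × 52 = 42,016.
With planned backorders, Q* = √(2DS/H) · √((H+B)/B).
√(2DS/H) = √(2 × 42,016 × 87.1 / 22.3) = 572.900.
√((H+B)/B) = √((22.3+84.5)/84.5) = 1.1242.
Q* ≈ 644.075.
S* = Q* · H/(H+B) = 644.075 × 22.3/106.8 ≈ 134.484.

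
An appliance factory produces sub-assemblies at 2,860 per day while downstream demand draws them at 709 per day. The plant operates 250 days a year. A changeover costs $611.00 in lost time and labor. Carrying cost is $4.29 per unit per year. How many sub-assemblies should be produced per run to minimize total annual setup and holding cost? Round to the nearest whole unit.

Q* ≈ 8,193 sub-assemblies

Annual demand D = 709 × 250 = 177,250.
Production build-up factor (1 − d/p) = 1 − 709/2,860 = 0.7521.
Q* = √(2DS / (H(1 − d/p))) = √(2 × 177,250 × 611 / (4.29 × 0.7521)).
= √(216,599,500 / 3.2265) ≈ 8193.376.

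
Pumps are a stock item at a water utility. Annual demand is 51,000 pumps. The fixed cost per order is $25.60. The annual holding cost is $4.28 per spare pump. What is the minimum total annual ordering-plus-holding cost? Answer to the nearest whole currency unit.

The optimal lot size = √(2DS/H) = √(2 × 51,000 × 25.6 / 4.28) ≈ 781.08.
At Q*, ordering cost (D/Q*)S equals holding cost (Q*/2)H, each = √(DSH/2).
Minimum total = √(2DSH) = √(2 × 51,000 × 25.6 × 4.28) ≈ 3343.043.

TC* ≈ $3,343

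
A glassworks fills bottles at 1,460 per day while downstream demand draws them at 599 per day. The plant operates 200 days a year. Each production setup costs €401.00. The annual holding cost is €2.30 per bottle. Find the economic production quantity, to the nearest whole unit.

Annual demand D = 599 × 200 = 119,800.
Production build-up factor (1 − d/p) = 1 − 599/1,460 = 0.5897.
Q* = √(2DS / (H(1 − d/p))) = √(2 × 119,800 × 401 / (2.3 × 0.5897)).
= √(96,079,600 / 1.3564) ≈ 8416.403.

Q* ≈ 8,416 bottles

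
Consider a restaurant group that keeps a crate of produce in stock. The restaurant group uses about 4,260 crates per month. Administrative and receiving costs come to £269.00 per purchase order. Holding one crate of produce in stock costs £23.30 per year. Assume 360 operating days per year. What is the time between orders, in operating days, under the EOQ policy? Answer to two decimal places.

T ≈ 7.65 days

Annual demand D = 4,260 × 12 = 51,120.
Q* = √(2DS/H) = √(2 × 51,120 × 269 / 23.3) ≈ 1086.45.
Cycle time = Q*/D × 360 = 1086.45 / 51,120 × 360 ≈ 7.651 days.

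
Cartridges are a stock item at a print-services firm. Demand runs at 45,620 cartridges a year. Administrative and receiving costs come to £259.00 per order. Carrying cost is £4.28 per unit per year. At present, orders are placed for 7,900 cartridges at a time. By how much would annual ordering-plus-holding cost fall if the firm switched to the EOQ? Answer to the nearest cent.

Extra cost ≈ £8,344.74 per year

EOQ = √(2DS/H) = √(2 × 45,620 × 259 / 4.28) ≈ 2349.74.
Cost at Q* = (D/Q*)S + (Q*/2)H = √(2DSH) ≈ £10,056.91.
Cost at Q = 7,900: (45,620/7,900)×259 + (7,900/2)×4.28 = £1,495.64 + £16,906.00 = £18,401.64.
Excess = £18,401.64 − £10,056.91 = £8,344.74.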